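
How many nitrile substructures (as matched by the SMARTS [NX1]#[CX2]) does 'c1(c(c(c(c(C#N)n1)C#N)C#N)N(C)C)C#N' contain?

4

[NX1]#[CX2] is the SMARTS for a nitrile: a nitrogen triple-bonded to a two-connected carbon.
The molecule carries 4 separate instances of a nitrile (-C#N) meeting every constraint; each maps to a distinct set of atoms, giving 4 matches.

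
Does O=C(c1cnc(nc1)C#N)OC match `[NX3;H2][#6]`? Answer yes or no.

No

The pattern [NX3;H2][#6] describes a trivalent nitrogen with two H attached to carbon — a primary amine.
The closest candidate here is a nitrile (-C#N), but the nitrogen is NX1 (triple-bonded), not NX3 with two H. No other fragment satisfies the full query, so there is no match.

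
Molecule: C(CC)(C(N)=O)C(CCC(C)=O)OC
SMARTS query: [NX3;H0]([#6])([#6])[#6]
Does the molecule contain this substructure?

The pattern [NX3;H0]([#6])([#6])[#6] describes a trivalent nitrogen with no H, bonded to three carbons — a tertiary amine.
The closest candidate here is a primary amide (-C(=O)NH2), but the amide nitrogen has H2 and only one carbon neighbour. No other fragment satisfies the full query, so there is no match.

No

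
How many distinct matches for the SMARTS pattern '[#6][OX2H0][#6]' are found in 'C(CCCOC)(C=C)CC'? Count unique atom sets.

1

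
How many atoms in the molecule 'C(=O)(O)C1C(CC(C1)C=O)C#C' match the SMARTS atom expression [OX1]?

The query [OX1] means: aliphatic oxygen with one total connection — typically a carbonyl =O or an oxide.
Check the 12 heavy atoms by environment: 5× C (X4) → no; 2× C (X2) → no; 2× C (X3) → no; 2× O (X1) → match; 1× O (X2) → no.
That gives 2 matching atoms.

2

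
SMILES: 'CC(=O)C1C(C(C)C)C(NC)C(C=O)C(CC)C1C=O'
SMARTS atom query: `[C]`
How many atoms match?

16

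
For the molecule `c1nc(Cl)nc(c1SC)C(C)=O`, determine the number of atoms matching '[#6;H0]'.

Check the 12 heavy atoms by environment: 2× n (aromatic, H0) → no; 3× c (aromatic, H0) → match; 1× c (aromatic, H1) → no; 1× C (H0) → match; 1× O (H0) → no; 2× C (H3) → no; 1× S (H0) → no; 1× Cl (H0) → no.
Summing the matching environments: 3 + 1 = 4 matching atoms.

4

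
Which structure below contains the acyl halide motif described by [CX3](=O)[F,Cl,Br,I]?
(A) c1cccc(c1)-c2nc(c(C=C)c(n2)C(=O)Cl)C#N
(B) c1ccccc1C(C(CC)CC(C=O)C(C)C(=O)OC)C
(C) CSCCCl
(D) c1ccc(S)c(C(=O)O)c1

A

[CX3](=O)[F,Cl,Br,I] describes a carbonyl carbon bonded to a halogen (an acyl halide).
(A) contains an acyl chloride (-C(=O)Cl), which satisfies every atom and bond constraint.
(B) has a methyl-ester group (-C(=O)OCH3) but the carbonyl is bonded to -O-C, not to a halogen.
(C) has a chloro substituent but the Cl is not on a carbonyl carbon.
(D) has a carboxylic acid group (-C(=O)OH) but the carbonyl is bonded to -OH, not to a halogen.
So the answer is (A).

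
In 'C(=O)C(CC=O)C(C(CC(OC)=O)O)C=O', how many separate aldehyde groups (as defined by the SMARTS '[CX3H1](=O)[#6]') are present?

[CX3H1](=O)[#6] is the SMARTS for an aldehyde: an sp2 carbon with one H, double-bonded to O and single-bonded to carbon.
The molecule carries 3 separate instances of an aldehyde (-CHO) meeting every constraint; each maps to a distinct set of atoms, giving 3 matches.

3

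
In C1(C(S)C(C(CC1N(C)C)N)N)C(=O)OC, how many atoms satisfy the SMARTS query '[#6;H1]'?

5

Check the 16 heavy atoms by environment: 5× C (H1) → match; 1× C (H2) → no; 2× N (H2) → no; 1× S (H1) → no; 1× N (H0) → no; 3× C (H3) → no; 1× C (H0) → no; 2× O (H0) → no.
That gives 5 matching atoms.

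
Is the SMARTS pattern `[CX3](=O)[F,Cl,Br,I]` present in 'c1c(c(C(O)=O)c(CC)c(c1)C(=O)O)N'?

The pattern [CX3](=O)[F,Cl,Br,I] describes a carbonyl carbon bonded to a halogen — an acyl halide.
The closest candidate here is a carboxylic acid group (-C(=O)OH), but the carbonyl is bonded to -OH, not to a halogen. No other fragment satisfies the full query, so there is no match.

No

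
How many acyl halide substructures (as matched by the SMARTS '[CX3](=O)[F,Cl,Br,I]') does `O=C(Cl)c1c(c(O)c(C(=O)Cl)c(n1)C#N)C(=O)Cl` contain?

[CX3](=O)[F,Cl,Br,I] is the SMARTS for an acyl halide: a carbonyl carbon bonded to a halogen.
The molecule carries 3 separate instances of an acyl chloride (-C(=O)Cl) meeting every constraint; each maps to a distinct set of atoms, giving 3 matches.

3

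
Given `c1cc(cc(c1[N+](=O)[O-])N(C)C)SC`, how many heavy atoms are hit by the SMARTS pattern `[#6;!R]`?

3

Check the 14 heavy atoms by environment: 6× c (aromatic, in 6-ring) → no; 1× S (acyclic) → no; 3× C (acyclic) → match; 1× N (acyclic) → no; 1× N (charge +1, acyclic) → no; 1× O (charge -1, acyclic) → no; 1× O (acyclic) → no.
That gives 3 matching atoms.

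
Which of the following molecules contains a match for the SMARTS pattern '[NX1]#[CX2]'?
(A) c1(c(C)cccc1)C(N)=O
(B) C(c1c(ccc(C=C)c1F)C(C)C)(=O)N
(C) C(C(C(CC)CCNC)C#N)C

[NX1]#[CX2] describes a nitrogen triple-bonded to a two-connected carbon (a nitrile).
(A) has a primary amide (-C(=O)NH2) but the nitrogen is NX3, not NX1.
(B) has a primary amide (-C(=O)NH2) but the nitrogen is NX3, not NX1.
(C) contains a nitrile (-C#N), which satisfies every atom and bond constraint.
So the answer is (C).

C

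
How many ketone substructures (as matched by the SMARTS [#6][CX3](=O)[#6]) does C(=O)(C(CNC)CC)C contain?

[#6][CX3](=O)[#6] is the SMARTS for a ketone: a carbonyl carbon (no H) flanked by two carbons.
Exactly one fragment in the molecule meets all constraints, giving 1 match.

1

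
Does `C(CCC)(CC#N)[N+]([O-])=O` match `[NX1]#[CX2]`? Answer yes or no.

Yes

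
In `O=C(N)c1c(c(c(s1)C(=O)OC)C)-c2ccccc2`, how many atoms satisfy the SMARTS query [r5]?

The query [r5] means: r5 matches atoms in a five-membered ring.
Check the 19 heavy atoms by environment: 1× s (aromatic, in 5-ring) → match; 4× c (aromatic, in 5-ring) → match; 6× c (aromatic, in 6-ring) → no; 4× C (acyclic) → no; 3× O (acyclic) → no; 1× N (acyclic) → no.
Summing the matching environments: 1 + 4 = 5 matching atoms.

5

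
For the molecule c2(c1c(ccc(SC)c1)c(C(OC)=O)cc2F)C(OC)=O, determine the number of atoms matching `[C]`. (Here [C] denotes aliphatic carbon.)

5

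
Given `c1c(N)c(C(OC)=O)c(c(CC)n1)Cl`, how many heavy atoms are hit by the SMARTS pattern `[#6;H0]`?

5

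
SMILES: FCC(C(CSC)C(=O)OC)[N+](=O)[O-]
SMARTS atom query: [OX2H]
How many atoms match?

0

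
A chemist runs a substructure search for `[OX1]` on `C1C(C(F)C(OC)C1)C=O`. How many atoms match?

1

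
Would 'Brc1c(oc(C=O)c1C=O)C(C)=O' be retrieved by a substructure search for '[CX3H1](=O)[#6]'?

Yes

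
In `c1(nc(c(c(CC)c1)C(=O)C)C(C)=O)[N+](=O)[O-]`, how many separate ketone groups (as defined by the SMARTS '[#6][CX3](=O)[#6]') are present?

2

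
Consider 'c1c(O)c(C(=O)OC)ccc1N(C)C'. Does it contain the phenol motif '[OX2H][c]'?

Yes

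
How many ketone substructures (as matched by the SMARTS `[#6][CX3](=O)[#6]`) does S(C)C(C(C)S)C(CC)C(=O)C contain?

[#6][CX3](=O)[#6] is the SMARTS for a ketone: a carbonyl carbon (no H) flanked by two carbons.
Exactly one fragment in the molecule meets all constraints, giving 1 match.

1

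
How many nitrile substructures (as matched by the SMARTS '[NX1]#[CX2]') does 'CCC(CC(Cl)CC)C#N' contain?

1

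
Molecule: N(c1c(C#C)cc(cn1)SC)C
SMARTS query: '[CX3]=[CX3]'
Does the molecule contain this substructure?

The pattern [CX3]=[CX3] describes a non-aromatic C=C double bond between two sp2 carbons — an alkene.
The closest candidate here is an ethynyl group (-C#CH), but the C-C bond is a triple bond, not a double bond. No other fragment satisfies the full query, so there is no match.

No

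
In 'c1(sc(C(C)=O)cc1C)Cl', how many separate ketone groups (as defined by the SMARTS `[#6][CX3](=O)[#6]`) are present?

1

[#6][CX3](=O)[#6] is the SMARTS for a ketone: a carbonyl carbon (no H) flanked by two carbons.
Exactly one fragment in the molecule meets all constraints, giving 1 match.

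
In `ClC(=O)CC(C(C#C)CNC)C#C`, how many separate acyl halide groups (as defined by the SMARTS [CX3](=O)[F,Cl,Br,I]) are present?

1

[CX3](=O)[F,Cl,Br,I] is the SMARTS for an acyl halide: a carbonyl carbon bonded to a halogen.
Exactly one fragment in the molecule meets all constraints, giving 1 match.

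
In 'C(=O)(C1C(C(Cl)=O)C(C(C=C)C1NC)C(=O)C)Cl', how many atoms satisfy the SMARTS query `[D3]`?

8

The query [D3] means: atom with exactly three heavy-atom neighbours.
Check the 18 heavy atoms by environment: 8× C (D3) → match; 3× O (D1) → no; 2× Cl (D1) → no; 3× C (D1) → no; 1× C (D2) → no; 1× N (D2) → no.
That gives 8 matching atoms.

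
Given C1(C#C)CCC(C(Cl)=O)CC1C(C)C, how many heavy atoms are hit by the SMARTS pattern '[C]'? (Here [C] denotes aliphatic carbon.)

12

Check the 14 heavy atoms by environment: 12× C → match; 1× O → no; 1× Cl → no.
That gives 12 matching atoms.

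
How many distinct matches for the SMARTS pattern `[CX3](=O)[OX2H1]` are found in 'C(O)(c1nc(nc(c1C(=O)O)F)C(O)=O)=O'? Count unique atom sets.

3

[CX3](=O)[OX2H1] is the SMARTS for a carboxylic acid: an sp2 carbon double-bonded to O and single-bonded to an -OH oxygen.
The molecule carries 3 separate instances of a carboxylic acid group (-C(=O)OH) meeting every constraint; each maps to a distinct set of atoms, giving 3 matches.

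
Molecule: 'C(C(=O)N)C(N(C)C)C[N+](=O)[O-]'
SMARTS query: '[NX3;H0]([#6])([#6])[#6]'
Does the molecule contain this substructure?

Yes

The pattern [NX3;H0]([#6])([#6])[#6] describes a trivalent nitrogen with no H, bonded to three carbons — a tertiary amine.
The molecule carries a dimethylamino group (-N(CH3)2), whose atoms satisfy every constraint of the query, so the pattern matches.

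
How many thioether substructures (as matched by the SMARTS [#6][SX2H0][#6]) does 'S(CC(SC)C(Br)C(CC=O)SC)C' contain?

3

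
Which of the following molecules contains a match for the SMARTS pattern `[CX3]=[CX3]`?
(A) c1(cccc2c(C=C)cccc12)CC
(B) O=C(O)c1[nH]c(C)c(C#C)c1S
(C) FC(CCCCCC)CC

[CX3]=[CX3] describes a non-aromatic C=C double bond between two sp2 carbons (an alkene).
(A) contains a vinyl group (-CH=CH2), which satisfies every atom and bond constraint.
(B) has an ethynyl group (-C#CH) but the C-C bond is a triple bond, not a double bond.
(C) has an ethyl group (-CH2CH3) but its C-C bond is a single bond between CX4 carbons, not CX3=CX3.
So the answer is (A).

A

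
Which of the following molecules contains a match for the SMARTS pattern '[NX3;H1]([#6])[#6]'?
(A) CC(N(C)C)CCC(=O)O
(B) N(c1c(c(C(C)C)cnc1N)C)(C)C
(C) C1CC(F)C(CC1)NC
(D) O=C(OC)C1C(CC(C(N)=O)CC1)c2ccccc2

C

[NX3;H1]([#6])[#6] describes a trivalent nitrogen with one H, bonded to two carbons (a secondary amine).
(A) has a dimethylamino group (-N(CH3)2) but the nitrogen has H0, not H1.
(B) has a primary amino group (-NH2) but the nitrogen has H2 and only one carbon neighbour.
(C) contains an N-methylamino group (-NHCH3), which satisfies every atom and bond constraint.
(D) has a primary amide (-C(=O)NH2) but the -C(=O)NH2 nitrogen has H2, not H1.
So the answer is (C).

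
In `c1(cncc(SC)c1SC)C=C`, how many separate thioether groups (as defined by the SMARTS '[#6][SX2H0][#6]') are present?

[#6][SX2H0][#6] is the SMARTS for a thioether: an aliphatic sulfur bridging two carbons with no H on the sulfur.
The molecule carries 2 separate instances of a methylthio ether (-SCH3) meeting every constraint; each maps to a distinct set of atoms, giving 2 matches.

2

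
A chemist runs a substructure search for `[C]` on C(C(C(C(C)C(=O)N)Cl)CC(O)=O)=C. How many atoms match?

9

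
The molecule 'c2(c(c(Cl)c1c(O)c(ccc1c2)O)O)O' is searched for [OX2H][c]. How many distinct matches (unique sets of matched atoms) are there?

[OX2H][c] is the SMARTS for a phenol: a hydroxyl oxygen attached to an aromatic carbon.
The molecule carries 4 separate instances of a hydroxyl group (-OH) meeting every constraint; each maps to a distinct set of atoms, giving 4 matches.

4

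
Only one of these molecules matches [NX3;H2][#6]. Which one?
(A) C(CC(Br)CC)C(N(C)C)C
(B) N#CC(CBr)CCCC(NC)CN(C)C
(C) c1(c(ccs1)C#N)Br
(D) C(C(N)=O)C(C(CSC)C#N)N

D

[NX3;H2][#6] describes a trivalent nitrogen with two H attached to carbon (a primary amine).
(A) has a dimethylamino group (-N(CH3)2) but the nitrogen has H0, not H2.
(B) has an N-methylamino group (-NHCH3) but the nitrogen bears two carbons and only one H (H1), not H2.
(C) has a nitrile (-C#N) but the nitrogen is NX1 (triple-bonded), not NX3 with two H.
(D) contains a primary amino group (-NH2), which satisfies every atom and bond constraint.
So the answer is (D).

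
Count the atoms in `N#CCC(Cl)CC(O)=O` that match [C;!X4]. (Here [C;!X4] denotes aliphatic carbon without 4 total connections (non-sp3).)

The query [C;!X4] means: aliphatic carbon that does not have four total connections.
Check the 9 heavy atoms by environment: 3× C (X4) → no; 1× C (X2) → match; 1× N (X1) → no; 1× C (X3) → match; 1× O (X1) → no; 1× O (X2) → no; 1× Cl (X1) → no.
Summing the matching environments: 1 + 1 = 2 matching atoms.

2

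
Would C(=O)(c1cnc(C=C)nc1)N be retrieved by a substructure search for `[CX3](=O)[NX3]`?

Yes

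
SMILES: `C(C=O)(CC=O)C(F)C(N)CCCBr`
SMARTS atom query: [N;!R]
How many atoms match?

Check the 14 heavy atoms by environment: 9× C (acyclic) → no; 1× N (acyclic) → match; 1× Br (acyclic) → no; 2× O (acyclic) → no; 1× F (acyclic) → no.
That gives 1 matching atom.

1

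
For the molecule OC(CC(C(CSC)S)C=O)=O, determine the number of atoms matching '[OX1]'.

The query [OX1] means: aliphatic oxygen with one total connection — typically a carbonyl =O or an oxide.
Check the 12 heavy atoms by environment: 5× C (X4) → no; 2× C (X3) → no; 2× O (X1) → match; 1× O (X2) → no; 2× S (X2) → no.
That gives 2 matching atoms.

2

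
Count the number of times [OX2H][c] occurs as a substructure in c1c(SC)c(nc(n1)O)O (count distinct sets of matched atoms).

[OX2H][c] is the SMARTS for a phenol: a hydroxyl oxygen attached to an aromatic carbon.
The molecule carries 2 separate instances of a hydroxyl group (-OH) meeting every constraint; each maps to a distinct set of atoms, giving 2 matches.

2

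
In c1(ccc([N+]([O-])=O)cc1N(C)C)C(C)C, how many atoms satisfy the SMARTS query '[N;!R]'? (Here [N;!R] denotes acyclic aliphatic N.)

The query [N;!R] means: aliphatic nitrogen not in a ring.
Check the 15 heavy atoms by environment: 6× c (aromatic, in 6-ring) → no; 1× N (charge +1, acyclic) → match; 1× O (charge -1, acyclic) → no; 1× O (acyclic) → no; 5× C (acyclic) → no; 1× N (acyclic) → match.
Summing the matching environments: 1 + 1 = 2 matching atoms.

2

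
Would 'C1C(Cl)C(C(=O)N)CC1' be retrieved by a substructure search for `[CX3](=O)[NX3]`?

Yes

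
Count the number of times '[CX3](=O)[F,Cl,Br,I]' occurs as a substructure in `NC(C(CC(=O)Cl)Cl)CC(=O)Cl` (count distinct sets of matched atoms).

2

[CX3](=O)[F,Cl,Br,I] is the SMARTS for an acyl halide: a carbonyl carbon bonded to a halogen.
The molecule carries 2 separate instances of an acyl chloride (-C(=O)Cl) meeting every constraint; each maps to a distinct set of atoms, giving 2 matches.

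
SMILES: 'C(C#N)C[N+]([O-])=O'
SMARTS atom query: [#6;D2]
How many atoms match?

3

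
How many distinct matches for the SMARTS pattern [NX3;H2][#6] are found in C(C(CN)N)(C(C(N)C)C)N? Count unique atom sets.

4

[NX3;H2][#6] is the SMARTS for a primary amine: a trivalent nitrogen with two H attached to carbon.
The molecule carries 4 separate instances of a primary amino group (-NH2) meeting every constraint; each maps to a distinct set of atoms, giving 4 matches.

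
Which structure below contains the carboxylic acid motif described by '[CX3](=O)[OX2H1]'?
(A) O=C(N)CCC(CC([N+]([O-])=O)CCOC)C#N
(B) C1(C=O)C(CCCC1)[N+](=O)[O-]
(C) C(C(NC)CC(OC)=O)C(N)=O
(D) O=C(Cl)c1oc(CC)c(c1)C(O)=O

D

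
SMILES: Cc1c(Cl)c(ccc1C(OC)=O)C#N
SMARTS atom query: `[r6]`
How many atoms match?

Check the 14 heavy atoms by environment: 6× c (aromatic, in 6-ring) → match; 1× Cl (acyclic) → no; 4× C (acyclic) → no; 1× N (acyclic) → no; 2× O (acyclic) → no.
That gives 6 matching atoms.

6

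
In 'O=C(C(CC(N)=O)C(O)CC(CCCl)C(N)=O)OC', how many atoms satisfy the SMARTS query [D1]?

8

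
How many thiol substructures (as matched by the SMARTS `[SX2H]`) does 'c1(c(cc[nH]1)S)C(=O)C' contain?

1

[SX2H] is the SMARTS for a thiol: an aliphatic sulfur with two connections, one being H.
Exactly one fragment in the molecule meets all constraints, giving 1 match.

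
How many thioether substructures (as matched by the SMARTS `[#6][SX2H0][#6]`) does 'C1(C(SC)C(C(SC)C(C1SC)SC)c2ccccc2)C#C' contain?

4

[#6][SX2H0][#6] is the SMARTS for a thioether: an aliphatic sulfur bridging two carbons with no H on the sulfur.
The molecule carries 4 separate instances of a methylthio ether (-SCH3) meeting every constraint; each maps to a distinct set of atoms, giving 4 matches.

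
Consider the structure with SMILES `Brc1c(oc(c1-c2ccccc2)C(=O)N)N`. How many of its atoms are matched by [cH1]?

5

Check the 16 heavy atoms by environment: 1× o (aromatic, H0) → no; 5× c (aromatic, H0) → no; 5× c (aromatic, H1) → match; 2× N (H2) → no; 1× Br (H0) → no; 1× C (H0) → no; 1× O (H0) → no.
That gives 5 matching atoms.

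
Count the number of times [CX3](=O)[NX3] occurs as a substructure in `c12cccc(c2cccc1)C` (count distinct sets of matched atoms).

0

[CX3](=O)[NX3] is the SMARTS for an amide: a carbonyl carbon bonded to a trivalent nitrogen.
No fragment in the molecule satisfies every constraint, giving 0 matches.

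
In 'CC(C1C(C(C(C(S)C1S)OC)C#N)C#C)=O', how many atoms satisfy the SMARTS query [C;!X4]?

The query [C;!X4] means: aliphatic carbon that does not have four total connections.
Check the 17 heavy atoms by environment: 8× C (X4) → no; 2× S (X2) → no; 1× C (X3) → match; 1× O (X1) → no; 1× O (X2) → no; 3× C (X2) → match; 1× N (X1) → no.
Summing the matching environments: 1 + 3 = 4 matching atoms.

4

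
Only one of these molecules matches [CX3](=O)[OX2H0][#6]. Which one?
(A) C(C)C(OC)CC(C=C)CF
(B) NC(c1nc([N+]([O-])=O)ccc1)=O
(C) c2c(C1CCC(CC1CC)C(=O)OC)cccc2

[CX3](=O)[OX2H0][#6] describes a carbonyl carbon bonded to an oxygen that is itself bonded to carbon (no H on that O) (an ester).
(A) has a methoxy ether (-OCH3) but the ether oxygen is not adjacent to a C=O carbon.
(B) has a primary amide (-C(=O)NH2) but the carbonyl is bonded to N, not to an O-C linkage.
(C) contains a methyl-ester group (-C(=O)OCH3), which satisfies every atom and bond constraint.
So the answer is (C).

C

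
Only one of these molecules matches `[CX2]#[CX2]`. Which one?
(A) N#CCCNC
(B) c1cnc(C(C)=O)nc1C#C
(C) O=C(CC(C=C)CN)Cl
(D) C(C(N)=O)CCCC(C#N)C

B

[CX2]#[CX2] describes a carbon-carbon triple bond (an alkyne).
(A) has a nitrile (-C#N) but the triple bond is C#N, not C#C.
(B) contains an ethynyl group (-C#CH), which satisfies every atom and bond constraint.
(C) has a vinyl group (-CH=CH2) but the C=C is a double bond; both carbons are CX3, not CX2.
(D) has a nitrile (-C#N) but the triple bond is C#N, not C#C.
So the answer is (B).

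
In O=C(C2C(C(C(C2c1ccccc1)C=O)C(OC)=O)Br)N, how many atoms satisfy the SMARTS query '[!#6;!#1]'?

The query [!#6;!#1] means: not carbon and not hydrogen — any heteroatom.
Check the 21 heavy atoms by environment: 9× C → no; 4× O → match; 6× c (aromatic) → no; 1× N → match; 1× Br → match.
Summing the matching environments: 4 + 1 + 1 = 6 matching atoms.

6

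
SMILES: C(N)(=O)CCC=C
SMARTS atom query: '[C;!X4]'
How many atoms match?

3

Check the 7 heavy atoms by environment: 2× C (X4) → no; 3× C (X3) → match; 1× O (X1) → no; 1× N (X3) → no.
That gives 3 matching atoms.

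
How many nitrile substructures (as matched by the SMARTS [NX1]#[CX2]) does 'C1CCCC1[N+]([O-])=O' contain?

0

[NX1]#[CX2] is the SMARTS for a nitrile: a nitrogen triple-bonded to a two-connected carbon.
The molecule has a nitro group (-[N+](=O)[O-]), but there is no C#N triple bond; nothing else fits, so there are 0 matches.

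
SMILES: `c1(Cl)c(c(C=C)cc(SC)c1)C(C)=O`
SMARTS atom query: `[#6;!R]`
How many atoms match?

The query [#6;!R] means: carbon not in any ring.
Check the 14 heavy atoms by environment: 6× c (aromatic, in 6-ring) → no; 5× C (acyclic) → match; 1× O (acyclic) → no; 1× S (acyclic) → no; 1× Cl (acyclic) → no.
That gives 5 matching atoms.

5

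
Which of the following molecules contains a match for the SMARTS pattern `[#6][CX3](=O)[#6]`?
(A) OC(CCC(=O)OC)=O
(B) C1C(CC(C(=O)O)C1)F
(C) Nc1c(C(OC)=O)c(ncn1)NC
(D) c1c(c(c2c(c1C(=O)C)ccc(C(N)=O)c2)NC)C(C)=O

D

[#6][CX3](=O)[#6] describes a carbonyl carbon (no H) flanked by two carbons (a ketone).
(A) has a carboxylic acid group (-C(=O)OH) but one neighbour of the carbonyl carbon is O, not C.
(B) has a carboxylic acid group (-C(=O)OH) but one neighbour of the carbonyl carbon is O, not C.
(C) has a methyl-ester group (-C(=O)OCH3) but one neighbour of the carbonyl carbon is O, not C.
(D) contains an acetyl/ketone group (-C(=O)CH3), which satisfies every atom and bond constraint.
So the answer is (D).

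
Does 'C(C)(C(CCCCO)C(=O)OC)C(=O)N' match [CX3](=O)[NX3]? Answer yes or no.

Yes

The pattern [CX3](=O)[NX3] describes a carbonyl carbon bonded to a trivalent nitrogen — an amide.
The molecule carries a primary amide (-C(=O)NH2), whose atoms satisfy every constraint of the query, so the pattern matches.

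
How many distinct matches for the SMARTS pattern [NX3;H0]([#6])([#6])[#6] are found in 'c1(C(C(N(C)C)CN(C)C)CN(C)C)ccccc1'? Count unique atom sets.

3

[NX3;H0]([#6])([#6])[#6] is the SMARTS for a tertiary amine: a trivalent nitrogen with no H, bonded to three carbons.
The molecule carries 3 separate instances of a dimethylamino group (-N(CH3)2) meeting every constraint; each maps to a distinct set of atoms, giving 3 matches.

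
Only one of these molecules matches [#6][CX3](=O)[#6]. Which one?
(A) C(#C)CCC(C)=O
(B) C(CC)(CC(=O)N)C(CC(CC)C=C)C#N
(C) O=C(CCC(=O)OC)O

A

[#6][CX3](=O)[#6] describes a carbonyl carbon (no H) flanked by two carbons (a ketone).
(A) contains an acetyl/ketone group (-C(=O)CH3), which satisfies every atom and bond constraint.
(B) has a primary amide (-C(=O)NH2) but one neighbour of the carbonyl carbon is N, not C.
(C) has a methyl-ester group (-C(=O)OCH3) but one neighbour of the carbonyl carbon is O, not C.
So the answer is (A).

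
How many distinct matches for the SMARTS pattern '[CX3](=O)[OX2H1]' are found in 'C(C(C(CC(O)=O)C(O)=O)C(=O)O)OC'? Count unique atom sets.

[CX3](=O)[OX2H1] is the SMARTS for a carboxylic acid: an sp2 carbon double-bonded to O and single-bonded to an -OH oxygen.
The molecule carries 3 separate instances of a carboxylic acid group (-C(=O)OH) meeting every constraint; each maps to a distinct set of atoms, giving 3 matches.

3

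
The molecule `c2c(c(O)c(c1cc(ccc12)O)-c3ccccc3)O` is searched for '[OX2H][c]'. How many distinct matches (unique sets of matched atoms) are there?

3

[OX2H][c] is the SMARTS for a phenol: a hydroxyl oxygen attached to an aromatic carbon.
The molecule carries 3 separate instances of a hydroxyl group (-OH) meeting every constraint; each maps to a distinct set of atoms, giving 3 matches.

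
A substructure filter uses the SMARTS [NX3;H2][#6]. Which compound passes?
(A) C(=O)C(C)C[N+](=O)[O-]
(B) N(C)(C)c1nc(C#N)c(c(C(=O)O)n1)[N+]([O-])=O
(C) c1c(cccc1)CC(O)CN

[NX3;H2][#6] describes a trivalent nitrogen with two H attached to carbon (a primary amine).
(A) has a nitro group (-[N+](=O)[O-]) but the nitrogen is [N+] with no H, not NX3H2.
(B) has a nitrile (-C#N) but the nitrogen is NX1 (triple-bonded), not NX3 with two H.
(C) contains a primary amino group (-NH2), which satisfies every atom and bond constraint.
So the answer is (C).

C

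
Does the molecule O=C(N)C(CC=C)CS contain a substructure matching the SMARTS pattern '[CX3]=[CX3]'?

The pattern [CX3]=[CX3] describes a non-aromatic C=C double bond between two sp2 carbons — an alkene.
The molecule carries a vinyl group (-CH=CH2), whose atoms satisfy every constraint of the query, so the pattern matches.

Yes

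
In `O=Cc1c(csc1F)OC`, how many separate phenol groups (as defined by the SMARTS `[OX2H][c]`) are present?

0

[OX2H][c] is the SMARTS for a phenol: a hydroxyl oxygen attached to an aromatic carbon.
The molecule has a methoxy ether (-OCH3), but the oxygen has H0, not H1; nothing else fits, so there are 0 matches.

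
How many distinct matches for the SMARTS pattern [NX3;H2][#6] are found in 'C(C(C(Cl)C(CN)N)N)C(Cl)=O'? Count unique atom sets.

3

[NX3;H2][#6] is the SMARTS for a primary amine: a trivalent nitrogen with two H attached to carbon.
The molecule carries 3 separate instances of a primary amino group (-NH2) meeting every constraint; each maps to a distinct set of atoms, giving 3 matches.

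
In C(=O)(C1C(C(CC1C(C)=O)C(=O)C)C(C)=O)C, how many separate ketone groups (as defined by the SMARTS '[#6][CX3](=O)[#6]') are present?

[#6][CX3](=O)[#6] is the SMARTS for a ketone: a carbonyl carbon (no H) flanked by two carbons.
The molecule carries 4 separate instances of an acetyl/ketone group (-C(=O)CH3) meeting every constraint; each maps to a distinct set of atoms, giving 4 matches.

4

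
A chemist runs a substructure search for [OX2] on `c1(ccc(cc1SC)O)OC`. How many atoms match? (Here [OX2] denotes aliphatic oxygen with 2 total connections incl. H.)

2

The query [OX2] means: aliphatic oxygen with two total connections — ether, hydroxyl, or ester single-bond O.
Check the 11 heavy atoms by environment: 6× c (aromatic, X3) → no; 2× O (X2) → match; 2× C (X4) → no; 1× S (X2) → no.
That gives 2 matching atoms.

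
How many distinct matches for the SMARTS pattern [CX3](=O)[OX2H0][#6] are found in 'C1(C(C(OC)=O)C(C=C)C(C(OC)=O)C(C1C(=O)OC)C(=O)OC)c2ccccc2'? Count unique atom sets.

4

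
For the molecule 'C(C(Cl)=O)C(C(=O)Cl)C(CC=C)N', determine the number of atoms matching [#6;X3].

4

The query [#6;X3] means: any carbon (aromatic or not) with three total connections.
Check the 13 heavy atoms by environment: 4× C (X4) → no; 4× C (X3) → match; 2× O (X1) → no; 2× Cl (X1) → no; 1× N (X3) → no.
That gives 4 matching atoms.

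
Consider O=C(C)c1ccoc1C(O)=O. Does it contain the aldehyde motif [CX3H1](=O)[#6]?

No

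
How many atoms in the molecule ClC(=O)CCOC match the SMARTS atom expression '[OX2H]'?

0

The query [OX2H] means: aliphatic oxygen with two connections, one of which is H — an -OH oxygen.
Check the 7 heavy atoms by environment: 2× C (H2, X4) → no; 1× C (H0, X3) → no; 1× O (H0, X1) → no; 1× Cl (H0, X1) → no; 1× O (H0, X2) → no; 1× C (H3, X4) → no.
No environment satisfies the query, so 0 matching atoms.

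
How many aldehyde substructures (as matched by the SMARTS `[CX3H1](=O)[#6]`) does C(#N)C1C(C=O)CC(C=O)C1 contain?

[CX3H1](=O)[#6] is the SMARTS for an aldehyde: an sp2 carbon with one H, double-bonded to O and single-bonded to carbon.
The molecule carries 2 separate instances of an aldehyde (-CHO) meeting every constraint; each maps to a distinct set of atoms, giving 2 matches.

2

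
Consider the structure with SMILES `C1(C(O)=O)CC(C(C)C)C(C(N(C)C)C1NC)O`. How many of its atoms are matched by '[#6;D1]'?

5

The query [#6;D1] means: carbon bonded to exactly one heavy atom.
Check the 18 heavy atoms by environment: 7× C (D3) → no; 1× C (D2) → no; 1× N (D2) → no; 5× C (D1) → match; 1× N (D3) → no; 3× O (D1) → no.
That gives 5 matching atoms.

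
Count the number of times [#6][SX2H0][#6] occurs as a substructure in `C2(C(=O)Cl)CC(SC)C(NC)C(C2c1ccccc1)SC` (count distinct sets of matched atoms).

[#6][SX2H0][#6] is the SMARTS for a thioether: an aliphatic sulfur bridging two carbons with no H on the sulfur.
The molecule carries 2 separate instances of a methylthio ether (-SCH3) meeting every constraint; each maps to a distinct set of atoms, giving 2 matches.

2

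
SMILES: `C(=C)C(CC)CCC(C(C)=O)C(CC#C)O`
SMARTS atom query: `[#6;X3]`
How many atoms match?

The query [#6;X3] means: any carbon (aromatic or not) with three total connections.
Check the 16 heavy atoms by environment: 9× C (X4) → no; 3× C (X3) → match; 1× O (X1) → no; 1× O (X2) → no; 2× C (X2) → no.
That gives 3 matching atoms.

3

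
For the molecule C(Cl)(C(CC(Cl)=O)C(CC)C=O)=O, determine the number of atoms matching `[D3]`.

Check the 13 heavy atoms by environment: 3× C (D2) → no; 4× C (D3) → match; 3× O (D1) → no; 2× Cl (D1) → no; 1× C (D1) → no.
That gives 4 matching atoms.

4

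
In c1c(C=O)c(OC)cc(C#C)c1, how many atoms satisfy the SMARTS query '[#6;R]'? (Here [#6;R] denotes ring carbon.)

6

Check the 12 heavy atoms by environment: 6× c (aromatic, in 6-ring) → match; 4× C (acyclic) → no; 2× O (acyclic) → no.
That gives 6 matching atoms.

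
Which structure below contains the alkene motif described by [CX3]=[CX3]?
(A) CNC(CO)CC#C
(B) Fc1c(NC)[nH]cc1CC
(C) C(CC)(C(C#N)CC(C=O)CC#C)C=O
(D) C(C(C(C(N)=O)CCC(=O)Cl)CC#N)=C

[CX3]=[CX3] describes a non-aromatic C=C double bond between two sp2 carbons (an alkene).
(A) has an ethynyl group (-C#CH) but the C-C bond is a triple bond, not a double bond.
(B) has an ethyl group (-CH2CH3) but its C-C bond is a single bond between CX4 carbons, not CX3=CX3.
(C) has an ethynyl group (-C#CH) but the C-C bond is a triple bond, not a double bond.
(D) contains a vinyl group (-CH=CH2), which satisfies every atom and bond constraint.
So the answer is (D).

D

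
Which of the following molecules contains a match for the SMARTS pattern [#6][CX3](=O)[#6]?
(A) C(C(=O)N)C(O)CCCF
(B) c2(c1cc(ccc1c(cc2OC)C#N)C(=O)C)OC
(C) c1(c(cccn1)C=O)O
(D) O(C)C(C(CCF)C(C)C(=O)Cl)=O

B

[#6][CX3](=O)[#6] describes a carbonyl carbon (no H) flanked by two carbons (a ketone).
(A) has a primary amide (-C(=O)NH2) but one neighbour of the carbonyl carbon is N, not C.
(B) contains an acetyl/ketone group (-C(=O)CH3), which satisfies every atom and bond constraint.
(C) has an aldehyde (-CHO) but the carbonyl carbon has H1, so it is not flanked by two carbons.
(D) has a methyl-ester group (-C(=O)OCH3) but one neighbour of the carbonyl carbon is O, not C.
So the answer is (B).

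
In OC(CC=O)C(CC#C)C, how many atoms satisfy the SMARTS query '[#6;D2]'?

The query [#6;D2] means: any carbon bonded to exactly two heavy atoms.
Check the 10 heavy atoms by environment: 4× C (D2) → match; 2× C (D3) → no; 2× C (D1) → no; 2× O (D1) → no.
That gives 4 matching atoms.

4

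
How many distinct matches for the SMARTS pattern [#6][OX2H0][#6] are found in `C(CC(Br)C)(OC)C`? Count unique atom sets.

1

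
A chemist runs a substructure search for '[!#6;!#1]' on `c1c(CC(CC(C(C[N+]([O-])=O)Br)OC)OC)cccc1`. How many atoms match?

6

Check the 20 heavy atoms by environment: 8× C → no; 3× O → match; 6× c (aromatic) → no; 1× N (charge +1) → match; 1× O (charge -1) → match; 1× Br → match.
Summing the matching environments: 3 + 1 + 1 + 1 = 6 matching atoms.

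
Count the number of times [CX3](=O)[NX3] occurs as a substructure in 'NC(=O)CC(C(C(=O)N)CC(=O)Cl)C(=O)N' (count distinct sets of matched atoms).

3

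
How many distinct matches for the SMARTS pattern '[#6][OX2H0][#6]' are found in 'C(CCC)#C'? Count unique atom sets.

0

[#6][OX2H0][#6] is the SMARTS for an ether: an aliphatic oxygen bridging two carbons with no H on the oxygen.
No fragment in the molecule satisfies every constraint, giving 0 matches.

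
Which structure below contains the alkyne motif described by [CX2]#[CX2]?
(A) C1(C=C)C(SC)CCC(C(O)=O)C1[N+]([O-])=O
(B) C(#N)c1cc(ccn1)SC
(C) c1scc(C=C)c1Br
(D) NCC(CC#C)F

[CX2]#[CX2] describes a carbon-carbon triple bond (an alkyne).
(A) has a vinyl group (-CH=CH2) but the C=C is a double bond; both carbons are CX3, not CX2.
(B) has a nitrile (-C#N) but the triple bond is C#N, not C#C.
(C) has a vinyl group (-CH=CH2) but the C=C is a double bond; both carbons are CX3, not CX2.
(D) contains an ethynyl group (-C#CH), which satisfies every atom and bond constraint.
So the answer is (D).

D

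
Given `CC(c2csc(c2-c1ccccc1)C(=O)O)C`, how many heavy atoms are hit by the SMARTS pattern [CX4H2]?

0

Check the 17 heavy atoms by environment: 1× s (aromatic, H0, X2) → no; 4× c (aromatic, H0, X3) → no; 6× c (aromatic, H1, X3) → no; 1× C (H1, X4) → no; 2× C (H3, X4) → no; 1× C (H0, X3) → no; 1× O (H0, X1) → no; 1× O (H1, X2) → no.
No environment satisfies the query, so 0 matching atoms.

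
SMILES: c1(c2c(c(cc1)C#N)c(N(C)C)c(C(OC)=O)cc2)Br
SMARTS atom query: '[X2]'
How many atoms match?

2

Check the 20 heavy atoms by environment: 10× c (aromatic, X3) → no; 1× N (X3) → no; 3× C (X4) → no; 1× Br (X1) → no; 1× C (X3) → no; 1× O (X1) → no; 1× O (X2) → match; 1× C (X2) → match; 1× N (X1) → no.
Summing the matching environments: 1 + 1 = 2 matching atoms.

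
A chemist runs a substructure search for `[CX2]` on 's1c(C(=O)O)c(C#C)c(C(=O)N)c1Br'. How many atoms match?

2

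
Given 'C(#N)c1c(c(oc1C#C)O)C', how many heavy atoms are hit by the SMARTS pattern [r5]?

5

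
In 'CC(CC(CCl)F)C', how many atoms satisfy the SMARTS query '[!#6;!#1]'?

The query [!#6;!#1] means: not carbon and not hydrogen — any heteroatom.
Check the 8 heavy atoms by environment: 6× C → no; 1× F → match; 1× Cl → match.
Summing the matching environments: 1 + 1 = 2 matching atoms.

2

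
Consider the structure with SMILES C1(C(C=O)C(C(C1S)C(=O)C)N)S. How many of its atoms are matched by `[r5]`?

5

Check the 13 heavy atoms by environment: 5× C (in 5-ring) → match; 1× N (acyclic) → no; 3× C (acyclic) → no; 2× O (acyclic) → no; 2× S (acyclic) → no.
That gives 5 matching atoms.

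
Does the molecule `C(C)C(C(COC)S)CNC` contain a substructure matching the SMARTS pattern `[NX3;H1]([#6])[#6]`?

The pattern [NX3;H1]([#6])[#6] describes a trivalent nitrogen with one H, bonded to two carbons — a secondary amine.
The molecule carries an N-methylamino group (-NHCH3), whose atoms satisfy every constraint of the query, so the pattern matches.

Yes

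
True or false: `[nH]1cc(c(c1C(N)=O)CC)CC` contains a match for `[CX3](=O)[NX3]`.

True

The pattern [CX3](=O)[NX3] describes a carbonyl carbon bonded to a trivalent nitrogen — an amide.
The molecule carries a primary amide (-C(=O)NH2), whose atoms satisfy every constraint of the query, so the pattern matches.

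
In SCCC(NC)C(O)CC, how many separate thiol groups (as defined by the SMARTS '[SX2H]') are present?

1

[SX2H] is the SMARTS for a thiol: an aliphatic sulfur with two connections, one being H.
Exactly one fragment in the molecule meets all constraints, giving 1 match.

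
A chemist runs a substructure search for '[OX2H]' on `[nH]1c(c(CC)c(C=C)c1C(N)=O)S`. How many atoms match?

0

The query [OX2H] means: aliphatic oxygen with two connections, one of which is H — an -OH oxygen.
Check the 13 heavy atoms by environment: 1× n (aromatic, H1, X3) → no; 4× c (aromatic, H0, X3) → no; 1× C (H0, X3) → no; 1× O (H0, X1) → no; 1× N (H2, X3) → no; 1× C (H2, X4) → no; 1× C (H3, X4) → no; 1× C (H1, X3) → no; 1× C (H2, X3) → no; 1× S (H1, X2) → no.
No environment satisfies the query, so 0 matching atoms.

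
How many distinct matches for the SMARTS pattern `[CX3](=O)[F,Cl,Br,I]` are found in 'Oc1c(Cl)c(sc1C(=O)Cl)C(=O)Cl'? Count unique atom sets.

[CX3](=O)[F,Cl,Br,I] is the SMARTS for an acyl halide: a carbonyl carbon bonded to a halogen.
The molecule carries 2 separate instances of an acyl chloride (-C(=O)Cl) meeting every constraint; each maps to a distinct set of atoms, giving 2 matches.

2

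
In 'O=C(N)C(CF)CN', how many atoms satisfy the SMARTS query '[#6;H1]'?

The query [#6;H1] means: any carbon bearing exactly one hydrogen.
Check the 8 heavy atoms by environment: 2× C (H2) → no; 1× C (H1) → match; 2× N (H2) → no; 1× C (H0) → no; 1× O (H0) → no; 1× F (H0) → no.
That gives 1 matching atom.

1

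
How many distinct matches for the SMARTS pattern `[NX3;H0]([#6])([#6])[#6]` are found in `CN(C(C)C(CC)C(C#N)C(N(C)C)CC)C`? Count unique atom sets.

2

[NX3;H0]([#6])([#6])[#6] is the SMARTS for a tertiary amine: a trivalent nitrogen with no H, bonded to three carbons.
The molecule carries 2 separate instances of a dimethylamino group (-N(CH3)2) meeting every constraint; each maps to a distinct set of atoms, giving 2 matches.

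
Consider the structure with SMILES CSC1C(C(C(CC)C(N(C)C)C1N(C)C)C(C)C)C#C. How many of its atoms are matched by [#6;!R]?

12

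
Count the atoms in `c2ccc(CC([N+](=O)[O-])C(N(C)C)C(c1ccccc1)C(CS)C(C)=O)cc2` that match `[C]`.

10

The query [C] means: uppercase C matches aliphatic (non-aromatic) carbon only.
Check the 28 heavy atoms by environment: 10× C → match; 12× c (aromatic) → no; 2× O → no; 1× N (charge +1) → no; 1× O (charge -1) → no; 1× S → no; 1× N → no.
That gives 10 matching atoms.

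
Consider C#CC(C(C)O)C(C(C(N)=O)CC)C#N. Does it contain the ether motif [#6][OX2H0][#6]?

The pattern [#6][OX2H0][#6] describes an aliphatic oxygen bridging two carbons with no H on the oxygen — an ether.
The closest candidate here is a hydroxyl group (-OH), but the oxygen has H1, not H0 bridging two carbons. No other fragment satisfies the full query, so there is no match.

No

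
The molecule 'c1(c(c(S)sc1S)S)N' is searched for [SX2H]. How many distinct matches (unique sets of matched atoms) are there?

3

[SX2H] is the SMARTS for a thiol: an aliphatic sulfur with two connections, one being H.
The molecule carries 3 separate instances of a thiol (-SH) meeting every constraint; each maps to a distinct set of atoms, giving 3 matches.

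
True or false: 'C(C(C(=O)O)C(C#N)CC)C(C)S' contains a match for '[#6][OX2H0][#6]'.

False

The pattern [#6][OX2H0][#6] describes an aliphatic oxygen bridging two carbons with no H on the oxygen — an ether.
The closest candidate here is a carboxylic acid group (-C(=O)OH), but the -OH oxygen has H1; the =O is OX1, not OX2. No other fragment satisfies the full query, so there is no match.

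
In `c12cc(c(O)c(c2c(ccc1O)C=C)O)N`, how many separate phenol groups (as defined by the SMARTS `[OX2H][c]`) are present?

3

[OX2H][c] is the SMARTS for a phenol: a hydroxyl oxygen attached to an aromatic carbon.
The molecule carries 3 separate instances of a hydroxyl group (-OH) meeting every constraint; each maps to a distinct set of atoms, giving 3 matches.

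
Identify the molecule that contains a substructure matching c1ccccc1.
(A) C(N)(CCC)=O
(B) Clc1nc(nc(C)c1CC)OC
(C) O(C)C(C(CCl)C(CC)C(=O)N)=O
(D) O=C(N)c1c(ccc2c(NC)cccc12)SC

c1ccccc1 describes six aromatic carbons in a ring (a benzene ring).
(A) has a methyl group (-CH3) but no six-membered all-carbon aromatic ring is present.
(B) has a methyl group (-CH3) but no six-membered all-carbon aromatic ring is present.
(C) has a methyl group (-CH3) but no six-membered all-carbon aromatic ring is present.
(D) contains the required atom environment, so the pattern matches.
So the answer is (D).

D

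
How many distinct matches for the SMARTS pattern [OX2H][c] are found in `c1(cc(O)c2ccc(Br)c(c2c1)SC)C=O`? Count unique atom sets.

[OX2H][c] is the SMARTS for a phenol: a hydroxyl oxygen attached to an aromatic carbon.
Exactly one fragment in the molecule meets all constraints, giving 1 match.

1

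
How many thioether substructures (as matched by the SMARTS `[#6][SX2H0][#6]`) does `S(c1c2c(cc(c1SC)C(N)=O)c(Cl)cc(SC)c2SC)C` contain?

[#6][SX2H0][#6] is the SMARTS for a thioether: an aliphatic sulfur bridging two carbons with no H on the sulfur.
The molecule carries 4 separate instances of a methylthio ether (-SCH3) meeting every constraint; each maps to a distinct set of atoms, giving 4 matches.

4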